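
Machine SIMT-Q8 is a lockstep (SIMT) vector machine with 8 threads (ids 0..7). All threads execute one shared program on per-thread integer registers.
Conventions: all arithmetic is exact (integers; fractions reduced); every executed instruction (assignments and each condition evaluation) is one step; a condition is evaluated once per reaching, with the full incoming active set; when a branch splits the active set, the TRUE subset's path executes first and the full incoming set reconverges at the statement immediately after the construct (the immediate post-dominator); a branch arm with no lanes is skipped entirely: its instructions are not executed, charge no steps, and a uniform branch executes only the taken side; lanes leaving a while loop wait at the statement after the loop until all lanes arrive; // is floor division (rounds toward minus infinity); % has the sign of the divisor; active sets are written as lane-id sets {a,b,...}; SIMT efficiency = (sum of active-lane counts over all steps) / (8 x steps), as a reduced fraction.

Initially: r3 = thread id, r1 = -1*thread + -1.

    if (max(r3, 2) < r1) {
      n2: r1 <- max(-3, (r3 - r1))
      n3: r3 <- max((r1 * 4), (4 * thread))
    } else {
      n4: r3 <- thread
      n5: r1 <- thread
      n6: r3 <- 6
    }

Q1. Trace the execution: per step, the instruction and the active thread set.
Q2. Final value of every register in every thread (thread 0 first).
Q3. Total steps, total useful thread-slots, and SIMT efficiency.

step 0: eval (max(r3, 2) < r1)       {0,1,2,3,4,5,6,7}
step 1: r3 <- thread                 {0,1,2,3,4,5,6,7}
step 2: r1 <- thread                 {0,1,2,3,4,5,6,7}
step 3: r3 <- 6                      {0,1,2,3,4,5,6,7}

Answer: 4 steps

r3: 6,6,6,6,6,6,6,6
r1: 0,1,2,3,4,5,6,7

steps = 4; useful = 32; efficiency = 32/32 = 1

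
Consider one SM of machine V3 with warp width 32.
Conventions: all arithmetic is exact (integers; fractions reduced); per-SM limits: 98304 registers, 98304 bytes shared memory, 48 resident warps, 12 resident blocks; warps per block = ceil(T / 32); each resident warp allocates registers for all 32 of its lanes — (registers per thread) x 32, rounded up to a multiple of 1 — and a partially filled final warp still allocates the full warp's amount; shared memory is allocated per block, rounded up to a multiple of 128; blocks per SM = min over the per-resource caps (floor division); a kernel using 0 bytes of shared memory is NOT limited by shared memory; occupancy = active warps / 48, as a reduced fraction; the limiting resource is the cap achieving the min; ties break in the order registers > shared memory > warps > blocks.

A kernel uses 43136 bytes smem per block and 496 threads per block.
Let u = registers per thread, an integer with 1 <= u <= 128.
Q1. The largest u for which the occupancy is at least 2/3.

Answer: u = 96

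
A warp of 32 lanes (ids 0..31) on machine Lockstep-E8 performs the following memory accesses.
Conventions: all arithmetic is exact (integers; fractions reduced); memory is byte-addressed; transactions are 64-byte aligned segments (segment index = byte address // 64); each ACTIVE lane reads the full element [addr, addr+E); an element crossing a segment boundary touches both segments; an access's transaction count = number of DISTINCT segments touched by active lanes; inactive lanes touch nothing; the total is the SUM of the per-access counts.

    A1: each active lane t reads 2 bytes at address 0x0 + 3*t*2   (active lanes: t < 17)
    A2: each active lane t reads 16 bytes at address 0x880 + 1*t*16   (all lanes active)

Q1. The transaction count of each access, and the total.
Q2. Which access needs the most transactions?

A1: 2 transactions
A2: 8 transactions

Answer: 2,8; total 10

Answer: A2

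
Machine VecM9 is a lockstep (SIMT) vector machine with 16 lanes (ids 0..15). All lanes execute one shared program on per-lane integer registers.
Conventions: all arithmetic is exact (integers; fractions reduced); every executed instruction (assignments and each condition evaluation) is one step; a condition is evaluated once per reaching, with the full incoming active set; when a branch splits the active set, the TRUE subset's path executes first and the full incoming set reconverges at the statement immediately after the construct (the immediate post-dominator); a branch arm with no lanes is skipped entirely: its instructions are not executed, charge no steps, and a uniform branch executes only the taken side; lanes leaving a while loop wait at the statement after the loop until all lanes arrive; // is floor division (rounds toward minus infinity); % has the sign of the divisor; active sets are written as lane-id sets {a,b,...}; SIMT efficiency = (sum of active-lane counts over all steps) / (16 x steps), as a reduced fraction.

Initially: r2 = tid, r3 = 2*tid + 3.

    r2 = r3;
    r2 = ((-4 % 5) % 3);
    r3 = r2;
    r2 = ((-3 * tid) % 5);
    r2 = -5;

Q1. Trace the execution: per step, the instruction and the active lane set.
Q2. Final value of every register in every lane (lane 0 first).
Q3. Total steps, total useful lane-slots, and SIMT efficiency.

step 0: r2 <- r3                     {0,1,2,3,4,5,6,7,8,9,10,11,12,13,14,15}
step 1: r2 <- ((-4 % 5) % 3)         {0,1,2,3,4,5,6,7,8,9,10,11,12,13,14,15}
step 2: r3 <- r2                     {0,1,2,3,4,5,6,7,8,9,10,11,12,13,14,15}
step 3: r2 <- ((-3 * tid) % 5)       {0,1,2,3,4,5,6,7,8,9,10,11,12,13,14,15}
step 4: r2 <- -5                     {0,1,2,3,4,5,6,7,8,9,10,11,12,13,14,15}

Answer: 5 steps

r2: -5,-5,-5,-5,-5,-5,-5,-5,-5,-5,-5,-5,-5,-5,-5,-5
r3: 1,1,1,1,1,1,1,1,1,1,1,1,1,1,1,1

steps = 5; useful = 80; efficiency = 80/80 = 1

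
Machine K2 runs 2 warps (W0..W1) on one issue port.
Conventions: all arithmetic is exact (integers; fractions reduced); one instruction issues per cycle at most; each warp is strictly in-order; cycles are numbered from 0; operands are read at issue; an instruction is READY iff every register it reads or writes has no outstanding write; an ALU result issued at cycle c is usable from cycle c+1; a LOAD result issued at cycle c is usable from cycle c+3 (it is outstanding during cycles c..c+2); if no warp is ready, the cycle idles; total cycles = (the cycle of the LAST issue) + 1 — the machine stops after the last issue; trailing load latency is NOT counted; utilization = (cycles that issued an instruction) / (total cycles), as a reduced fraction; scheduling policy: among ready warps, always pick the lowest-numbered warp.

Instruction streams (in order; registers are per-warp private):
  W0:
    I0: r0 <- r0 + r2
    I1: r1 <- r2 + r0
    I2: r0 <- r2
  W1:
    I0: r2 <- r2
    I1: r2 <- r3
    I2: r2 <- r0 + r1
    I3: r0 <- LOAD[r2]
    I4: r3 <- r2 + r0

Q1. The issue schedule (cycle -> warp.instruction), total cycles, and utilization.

cycle 0: W0.I0
cycle 1: W0.I1
cycle 2: W0.I2
cycle 3: W1.I0
cycle 4: W1.I1
cycle 5: W1.I2
cycle 6: W1.I3
cycle 7: idle
cycle 8: idle
cycle 9: W1.I4

Answer: 10 cycles, utilization 4/5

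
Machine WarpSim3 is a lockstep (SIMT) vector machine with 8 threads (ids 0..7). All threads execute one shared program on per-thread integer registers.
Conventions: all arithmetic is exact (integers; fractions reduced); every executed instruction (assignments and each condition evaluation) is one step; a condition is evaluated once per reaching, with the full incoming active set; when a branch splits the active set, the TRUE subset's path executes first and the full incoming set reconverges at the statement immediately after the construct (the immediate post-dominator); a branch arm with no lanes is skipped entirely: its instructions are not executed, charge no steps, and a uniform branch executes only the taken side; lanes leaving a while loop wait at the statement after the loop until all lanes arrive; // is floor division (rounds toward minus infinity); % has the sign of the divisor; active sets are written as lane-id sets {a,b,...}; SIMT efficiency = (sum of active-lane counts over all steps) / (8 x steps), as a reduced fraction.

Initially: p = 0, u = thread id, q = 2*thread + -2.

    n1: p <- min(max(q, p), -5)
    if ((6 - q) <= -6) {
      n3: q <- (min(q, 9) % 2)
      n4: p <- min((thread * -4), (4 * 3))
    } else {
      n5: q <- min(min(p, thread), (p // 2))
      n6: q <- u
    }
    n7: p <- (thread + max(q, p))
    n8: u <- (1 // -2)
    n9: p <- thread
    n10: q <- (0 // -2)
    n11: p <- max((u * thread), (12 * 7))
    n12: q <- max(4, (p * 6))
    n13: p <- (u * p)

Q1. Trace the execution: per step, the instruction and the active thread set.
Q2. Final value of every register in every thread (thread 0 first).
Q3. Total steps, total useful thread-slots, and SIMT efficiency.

step 0: p <- min(max(q, p), -5)      {0,1,2,3,4,5,6,7}
step 1: eval ((6 - q) <= -6)         {0,1,2,3,4,5,6,7}
step 2: q <- (min(q, 9) % 2)         {7}
step 3: p <- min((thread * -4), (4 * 3)) {7}
step 4: q <- min(min(p, thread), (p // 2)) {0,1,2,3,4,5,6}
step 5: q <- u                       {0,1,2,3,4,5,6}
step 6: p <- (thread + max(q, p))    {0,1,2,3,4,5,6,7}
step 7: u <- (1 // -2)               {0,1,2,3,4,5,6,7}
step 8: p <- thread                  {0,1,2,3,4,5,6,7}
step 9: q <- (0 // -2)               {0,1,2,3,4,5,6,7}
step 10: p <- max((u * thread), (12 * 7)) {0,1,2,3,4,5,6,7}
step 11: q <- max(4, (p * 6))         {0,1,2,3,4,5,6,7}
step 12: p <- (u * p)                 {0,1,2,3,4,5,6,7}

Answer: 13 steps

p: -84,-84,-84,-84,-84,-84,-84,-84
u: -1,-1,-1,-1,-1,-1,-1,-1
q: 504,504,504,504,504,504,504,504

steps = 13; useful = 88; efficiency = 88/104 = 11/13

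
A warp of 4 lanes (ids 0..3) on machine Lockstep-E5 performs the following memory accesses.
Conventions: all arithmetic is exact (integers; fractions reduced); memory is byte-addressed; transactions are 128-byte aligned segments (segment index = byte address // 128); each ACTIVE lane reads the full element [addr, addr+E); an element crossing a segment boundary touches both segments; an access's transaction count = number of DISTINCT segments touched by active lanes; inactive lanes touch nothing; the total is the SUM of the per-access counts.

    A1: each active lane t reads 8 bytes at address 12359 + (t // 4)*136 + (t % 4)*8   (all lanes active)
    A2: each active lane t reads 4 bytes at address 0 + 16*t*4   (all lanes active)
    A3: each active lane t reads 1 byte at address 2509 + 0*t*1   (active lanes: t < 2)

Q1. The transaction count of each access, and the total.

A1: 1 transaction
A2: 2 transactions
A3: 1 transaction

Answer: 1,2,1; total 4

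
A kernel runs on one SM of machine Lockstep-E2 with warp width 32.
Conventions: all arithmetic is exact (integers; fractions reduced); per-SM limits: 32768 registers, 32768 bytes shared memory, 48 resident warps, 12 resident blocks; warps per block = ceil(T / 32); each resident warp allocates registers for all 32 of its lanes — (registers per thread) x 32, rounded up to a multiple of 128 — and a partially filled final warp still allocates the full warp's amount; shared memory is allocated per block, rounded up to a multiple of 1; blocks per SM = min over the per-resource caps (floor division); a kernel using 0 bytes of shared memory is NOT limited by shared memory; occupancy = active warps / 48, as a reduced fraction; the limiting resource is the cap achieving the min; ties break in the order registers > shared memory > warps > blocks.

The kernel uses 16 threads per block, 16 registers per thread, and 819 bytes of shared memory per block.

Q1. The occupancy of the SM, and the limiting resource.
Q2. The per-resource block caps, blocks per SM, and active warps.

Answer: occupancy 1/4, limited by blocks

registers: 64 blocks
shared memory: 40 blocks
warps: 48 blocks
blocks: 12 blocks

Answer: 12 blocks, 12 active warps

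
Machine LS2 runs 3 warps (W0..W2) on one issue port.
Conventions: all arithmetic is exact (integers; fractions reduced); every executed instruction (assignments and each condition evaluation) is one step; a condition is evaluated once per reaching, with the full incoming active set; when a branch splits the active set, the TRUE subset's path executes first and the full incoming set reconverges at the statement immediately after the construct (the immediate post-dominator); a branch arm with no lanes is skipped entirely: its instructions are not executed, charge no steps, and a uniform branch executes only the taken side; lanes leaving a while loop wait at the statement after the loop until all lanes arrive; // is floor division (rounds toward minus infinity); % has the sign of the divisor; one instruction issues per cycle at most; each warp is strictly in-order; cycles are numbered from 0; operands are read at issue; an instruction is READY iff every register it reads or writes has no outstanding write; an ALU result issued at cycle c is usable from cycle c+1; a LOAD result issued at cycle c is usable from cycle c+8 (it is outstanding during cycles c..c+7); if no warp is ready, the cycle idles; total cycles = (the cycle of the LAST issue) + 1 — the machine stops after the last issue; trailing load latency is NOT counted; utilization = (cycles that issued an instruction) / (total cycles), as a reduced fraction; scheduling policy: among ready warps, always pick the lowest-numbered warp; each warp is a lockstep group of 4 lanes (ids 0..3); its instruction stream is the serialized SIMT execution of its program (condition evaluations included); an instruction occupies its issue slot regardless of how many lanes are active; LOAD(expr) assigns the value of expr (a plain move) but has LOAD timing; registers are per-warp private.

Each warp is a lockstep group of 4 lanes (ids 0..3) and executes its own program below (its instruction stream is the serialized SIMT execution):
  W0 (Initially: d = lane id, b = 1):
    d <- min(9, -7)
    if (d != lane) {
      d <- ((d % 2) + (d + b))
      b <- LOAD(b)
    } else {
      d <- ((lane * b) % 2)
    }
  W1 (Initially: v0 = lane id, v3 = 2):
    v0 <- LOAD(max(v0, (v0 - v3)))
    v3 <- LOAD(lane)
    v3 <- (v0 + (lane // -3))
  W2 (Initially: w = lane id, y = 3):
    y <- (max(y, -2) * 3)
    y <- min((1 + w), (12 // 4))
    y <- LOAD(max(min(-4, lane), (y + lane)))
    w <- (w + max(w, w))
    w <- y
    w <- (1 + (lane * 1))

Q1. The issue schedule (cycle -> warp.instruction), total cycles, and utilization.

cycle 0: W0.I0
cycle 1: W0.I1
cycle 2: W0.I2
cycle 3: W0.I3
cycle 4: W1.I0
cycle 5: W1.I1
cycle 6: W2.I0
cycle 7: W2.I1
cycle 8: W2.I2
cycle 9: W2.I3
cycle 10: idle
cycle 11: idle
cycle 12: idle
cycle 13: W1.I2
cycle 14: idle
cycle 15: idle
cycle 16: W2.I4
cycle 17: W2.I5

Answer: 18 cycles, utilization 13/18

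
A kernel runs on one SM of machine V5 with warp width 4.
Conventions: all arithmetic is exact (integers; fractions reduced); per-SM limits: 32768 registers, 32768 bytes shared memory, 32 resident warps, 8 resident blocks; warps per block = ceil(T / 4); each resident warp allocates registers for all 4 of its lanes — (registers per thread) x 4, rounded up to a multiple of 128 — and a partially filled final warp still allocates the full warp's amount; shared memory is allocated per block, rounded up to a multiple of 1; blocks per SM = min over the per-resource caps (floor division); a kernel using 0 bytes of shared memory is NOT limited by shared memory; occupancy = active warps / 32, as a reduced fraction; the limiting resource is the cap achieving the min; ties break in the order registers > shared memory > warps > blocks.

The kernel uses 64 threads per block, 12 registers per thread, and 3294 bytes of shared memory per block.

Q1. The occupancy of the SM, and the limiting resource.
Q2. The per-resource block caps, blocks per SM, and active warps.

Answer: occupancy 1, limited by warps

registers: 16 blocks
shared memory: 9 blocks
warps: 2 blocks
blocks: 8 blocks

Answer: 2 blocks, 32 active warps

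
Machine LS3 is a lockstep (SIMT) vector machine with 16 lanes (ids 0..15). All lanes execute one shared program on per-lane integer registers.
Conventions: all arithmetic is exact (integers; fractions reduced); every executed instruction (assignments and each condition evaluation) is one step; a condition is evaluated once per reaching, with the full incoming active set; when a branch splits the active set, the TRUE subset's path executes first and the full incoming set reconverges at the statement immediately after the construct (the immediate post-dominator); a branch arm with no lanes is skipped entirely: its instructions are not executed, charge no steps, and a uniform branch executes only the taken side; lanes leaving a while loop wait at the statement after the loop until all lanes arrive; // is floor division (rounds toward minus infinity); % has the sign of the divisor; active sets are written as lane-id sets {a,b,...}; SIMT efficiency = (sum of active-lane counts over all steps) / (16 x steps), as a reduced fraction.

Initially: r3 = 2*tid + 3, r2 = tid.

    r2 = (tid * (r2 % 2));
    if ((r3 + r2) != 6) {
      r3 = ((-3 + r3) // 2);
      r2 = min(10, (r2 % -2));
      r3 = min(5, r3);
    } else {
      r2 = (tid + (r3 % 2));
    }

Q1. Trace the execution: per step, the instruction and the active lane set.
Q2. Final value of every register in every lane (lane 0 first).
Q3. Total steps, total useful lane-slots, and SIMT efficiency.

step 0: r2 <- (tid * (r2 % 2))       {0,1,2,3,4,5,6,7,8,9,10,11,12,13,14,15}
step 1: eval ((r3 + r2) != 6)        {0,1,2,3,4,5,6,7,8,9,10,11,12,13,14,15}
step 2: r3 <- ((-3 + r3) // 2)       {0,2,3,4,5,6,7,8,9,10,11,12,13,14,15}
step 3: r2 <- min(10, (r2 % -2))     {0,2,3,4,5,6,7,8,9,10,11,12,13,14,15}
step 4: r3 <- min(5, r3)             {0,2,3,4,5,6,7,8,9,10,11,12,13,14,15}
step 5: r2 <- (tid + (r3 % 2))       {1}

Answer: 6 steps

r3: 0,5,2,3,4,5,5,5,5,5,5,5,5,5,5,5
r2: 0,2,0,-1,0,-1,0,-1,0,-1,0,-1,0,-1,0,-1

steps = 6; useful = 78; efficiency = 78/96 = 13/16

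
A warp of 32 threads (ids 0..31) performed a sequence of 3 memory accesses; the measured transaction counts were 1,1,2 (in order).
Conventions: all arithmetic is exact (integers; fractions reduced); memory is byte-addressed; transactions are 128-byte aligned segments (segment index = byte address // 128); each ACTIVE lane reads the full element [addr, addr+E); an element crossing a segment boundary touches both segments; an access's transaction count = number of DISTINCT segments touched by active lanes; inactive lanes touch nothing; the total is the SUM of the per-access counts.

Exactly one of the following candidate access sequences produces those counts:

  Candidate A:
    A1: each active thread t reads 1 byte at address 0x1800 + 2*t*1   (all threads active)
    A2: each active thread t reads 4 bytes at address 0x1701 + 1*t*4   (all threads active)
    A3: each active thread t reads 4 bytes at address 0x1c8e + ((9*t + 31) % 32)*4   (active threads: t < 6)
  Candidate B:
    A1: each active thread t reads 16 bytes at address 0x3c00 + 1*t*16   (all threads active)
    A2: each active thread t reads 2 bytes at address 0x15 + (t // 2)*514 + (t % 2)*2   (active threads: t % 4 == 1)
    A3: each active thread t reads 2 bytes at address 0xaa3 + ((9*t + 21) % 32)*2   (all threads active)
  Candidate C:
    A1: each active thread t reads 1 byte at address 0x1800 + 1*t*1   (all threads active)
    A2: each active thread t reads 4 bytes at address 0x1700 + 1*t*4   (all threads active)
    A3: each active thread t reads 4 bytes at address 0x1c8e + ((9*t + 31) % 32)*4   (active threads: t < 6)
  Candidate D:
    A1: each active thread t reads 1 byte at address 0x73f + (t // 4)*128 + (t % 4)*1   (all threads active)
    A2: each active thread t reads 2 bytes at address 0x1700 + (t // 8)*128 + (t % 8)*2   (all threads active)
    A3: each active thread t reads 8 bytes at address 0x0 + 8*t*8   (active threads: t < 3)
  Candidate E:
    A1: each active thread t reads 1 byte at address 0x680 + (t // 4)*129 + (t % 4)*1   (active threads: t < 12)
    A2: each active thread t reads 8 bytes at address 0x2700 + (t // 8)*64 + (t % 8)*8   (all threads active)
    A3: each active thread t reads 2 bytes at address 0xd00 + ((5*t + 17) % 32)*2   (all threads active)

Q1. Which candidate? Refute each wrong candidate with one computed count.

A: A2 gives 2 transactions, not 1
B: A1 gives 4 transactions, not 1
D: A1 gives 8 transactions, not 1
E: A1 gives 3 transactions, not 1
C: all counts match (1,1,2)

Answer: C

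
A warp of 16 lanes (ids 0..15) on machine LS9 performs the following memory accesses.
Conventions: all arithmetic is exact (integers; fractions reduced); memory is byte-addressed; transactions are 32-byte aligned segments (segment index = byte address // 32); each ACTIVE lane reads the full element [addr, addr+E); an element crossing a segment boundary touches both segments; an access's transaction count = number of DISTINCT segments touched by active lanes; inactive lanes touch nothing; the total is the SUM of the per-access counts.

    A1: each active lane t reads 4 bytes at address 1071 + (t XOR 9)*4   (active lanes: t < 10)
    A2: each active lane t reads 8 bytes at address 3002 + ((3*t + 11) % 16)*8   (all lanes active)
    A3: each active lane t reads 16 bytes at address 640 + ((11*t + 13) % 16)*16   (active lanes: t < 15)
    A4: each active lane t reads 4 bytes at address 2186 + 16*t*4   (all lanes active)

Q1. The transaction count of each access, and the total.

A1: 3 transactions
A2: 5 transactions
A3: 8 transactions
A4: 16 transactions

Answer: 3,5,8,16; total 32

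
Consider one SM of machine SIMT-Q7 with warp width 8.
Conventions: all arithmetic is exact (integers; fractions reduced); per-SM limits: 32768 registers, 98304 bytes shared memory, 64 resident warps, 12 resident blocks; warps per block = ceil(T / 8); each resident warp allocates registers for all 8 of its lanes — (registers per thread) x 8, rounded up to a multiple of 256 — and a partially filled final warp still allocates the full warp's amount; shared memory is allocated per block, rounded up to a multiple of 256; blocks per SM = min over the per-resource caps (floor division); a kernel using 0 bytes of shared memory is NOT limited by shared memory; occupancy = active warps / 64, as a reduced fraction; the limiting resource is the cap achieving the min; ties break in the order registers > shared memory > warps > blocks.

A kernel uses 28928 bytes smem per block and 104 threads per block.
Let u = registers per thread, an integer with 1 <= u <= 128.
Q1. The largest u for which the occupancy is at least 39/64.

Answer: u = 96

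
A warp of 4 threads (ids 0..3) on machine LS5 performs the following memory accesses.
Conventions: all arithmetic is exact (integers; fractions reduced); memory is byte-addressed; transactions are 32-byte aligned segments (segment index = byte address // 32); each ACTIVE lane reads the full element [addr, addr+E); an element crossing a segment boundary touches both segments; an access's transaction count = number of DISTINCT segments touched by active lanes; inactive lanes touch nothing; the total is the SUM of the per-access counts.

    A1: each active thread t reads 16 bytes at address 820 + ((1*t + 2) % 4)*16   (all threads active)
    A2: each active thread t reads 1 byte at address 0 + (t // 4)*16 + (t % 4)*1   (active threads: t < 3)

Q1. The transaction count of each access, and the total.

A1: 3 transactions
A2: 1 transaction

Answer: 3,1; total 4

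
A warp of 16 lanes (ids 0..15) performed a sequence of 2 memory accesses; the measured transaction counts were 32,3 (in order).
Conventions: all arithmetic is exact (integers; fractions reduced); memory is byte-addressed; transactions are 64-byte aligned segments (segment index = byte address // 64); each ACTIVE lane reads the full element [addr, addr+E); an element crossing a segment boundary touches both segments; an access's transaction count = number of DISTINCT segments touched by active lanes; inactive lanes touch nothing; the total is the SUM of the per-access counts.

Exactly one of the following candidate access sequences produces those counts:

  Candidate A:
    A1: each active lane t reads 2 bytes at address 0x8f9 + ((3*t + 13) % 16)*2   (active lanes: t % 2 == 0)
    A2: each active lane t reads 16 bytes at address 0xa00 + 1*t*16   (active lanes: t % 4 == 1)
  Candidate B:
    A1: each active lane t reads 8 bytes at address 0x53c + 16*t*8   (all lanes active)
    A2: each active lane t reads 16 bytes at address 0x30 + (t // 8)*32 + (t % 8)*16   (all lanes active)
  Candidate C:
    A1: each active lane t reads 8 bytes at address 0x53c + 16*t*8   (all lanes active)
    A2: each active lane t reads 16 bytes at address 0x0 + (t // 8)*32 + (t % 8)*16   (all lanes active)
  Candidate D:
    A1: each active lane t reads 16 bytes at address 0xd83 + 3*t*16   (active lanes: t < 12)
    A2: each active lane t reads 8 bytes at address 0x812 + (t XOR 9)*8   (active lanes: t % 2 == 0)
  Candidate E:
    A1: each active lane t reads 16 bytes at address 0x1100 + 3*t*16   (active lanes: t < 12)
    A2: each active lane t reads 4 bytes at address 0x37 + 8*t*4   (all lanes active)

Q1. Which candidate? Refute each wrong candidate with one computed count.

A: A1 gives 2 transactions, not 32
B: A2 gives 4 transactions, not 3
D: A1 gives 9 transactions, not 32
E: A1 gives 9 transactions, not 32
C: all counts match (32,3)

Answer: C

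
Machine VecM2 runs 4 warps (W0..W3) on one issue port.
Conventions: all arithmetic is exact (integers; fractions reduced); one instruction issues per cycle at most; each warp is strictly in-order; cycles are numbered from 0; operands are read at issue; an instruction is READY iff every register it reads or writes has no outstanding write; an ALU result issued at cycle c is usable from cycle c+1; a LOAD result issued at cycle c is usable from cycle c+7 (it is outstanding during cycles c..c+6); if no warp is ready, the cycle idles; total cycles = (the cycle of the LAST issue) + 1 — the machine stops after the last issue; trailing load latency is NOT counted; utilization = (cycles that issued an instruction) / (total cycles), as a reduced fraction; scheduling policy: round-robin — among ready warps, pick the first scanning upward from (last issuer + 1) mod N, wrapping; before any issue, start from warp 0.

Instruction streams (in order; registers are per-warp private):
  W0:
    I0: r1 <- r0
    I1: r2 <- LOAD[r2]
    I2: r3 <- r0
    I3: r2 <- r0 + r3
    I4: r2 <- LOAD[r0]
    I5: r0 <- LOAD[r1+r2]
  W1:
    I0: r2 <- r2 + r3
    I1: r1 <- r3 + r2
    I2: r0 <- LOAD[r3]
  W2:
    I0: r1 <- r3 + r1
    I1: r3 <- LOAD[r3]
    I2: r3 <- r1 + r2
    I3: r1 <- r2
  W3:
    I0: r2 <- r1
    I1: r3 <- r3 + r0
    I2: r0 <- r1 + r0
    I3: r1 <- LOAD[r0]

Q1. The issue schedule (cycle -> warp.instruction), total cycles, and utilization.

cycle 0: W0.I0
cycle 1: W1.I0
cycle 2: W2.I0
cycle 3: W3.I0
cycle 4: W0.I1
cycle 5: W1.I1
cycle 6: W2.I1
cycle 7: W3.I1
cycle 8: W0.I2
cycle 9: W1.I2
cycle 10: W3.I2
cycle 11: W0.I3
cycle 12: W3.I3
cycle 13: W0.I4
cycle 14: W2.I2
cycle 15: W2.I3
cycle 16: idle
cycle 17: idle
cycle 18: idle
cycle 19: idle
cycle 20: W0.I5

Answer: 21 cycles, utilization 17/21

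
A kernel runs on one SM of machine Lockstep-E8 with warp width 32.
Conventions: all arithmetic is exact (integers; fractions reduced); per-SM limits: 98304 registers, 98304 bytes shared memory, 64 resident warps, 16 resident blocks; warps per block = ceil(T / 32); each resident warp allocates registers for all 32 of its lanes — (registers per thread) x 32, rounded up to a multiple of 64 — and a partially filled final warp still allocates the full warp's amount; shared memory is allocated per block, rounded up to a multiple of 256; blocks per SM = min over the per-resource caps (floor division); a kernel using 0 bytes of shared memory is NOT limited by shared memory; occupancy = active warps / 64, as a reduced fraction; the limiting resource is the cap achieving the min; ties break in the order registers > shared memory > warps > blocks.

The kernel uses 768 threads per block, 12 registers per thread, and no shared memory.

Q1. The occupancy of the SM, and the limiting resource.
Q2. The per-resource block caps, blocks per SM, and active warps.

Answer: occupancy 3/4, limited by warps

registers: 10 blocks
shared memory: no limit (kernel uses none)
warps: 2 blocks
blocks: 16 blocks

Answer: 2 blocks, 48 active warps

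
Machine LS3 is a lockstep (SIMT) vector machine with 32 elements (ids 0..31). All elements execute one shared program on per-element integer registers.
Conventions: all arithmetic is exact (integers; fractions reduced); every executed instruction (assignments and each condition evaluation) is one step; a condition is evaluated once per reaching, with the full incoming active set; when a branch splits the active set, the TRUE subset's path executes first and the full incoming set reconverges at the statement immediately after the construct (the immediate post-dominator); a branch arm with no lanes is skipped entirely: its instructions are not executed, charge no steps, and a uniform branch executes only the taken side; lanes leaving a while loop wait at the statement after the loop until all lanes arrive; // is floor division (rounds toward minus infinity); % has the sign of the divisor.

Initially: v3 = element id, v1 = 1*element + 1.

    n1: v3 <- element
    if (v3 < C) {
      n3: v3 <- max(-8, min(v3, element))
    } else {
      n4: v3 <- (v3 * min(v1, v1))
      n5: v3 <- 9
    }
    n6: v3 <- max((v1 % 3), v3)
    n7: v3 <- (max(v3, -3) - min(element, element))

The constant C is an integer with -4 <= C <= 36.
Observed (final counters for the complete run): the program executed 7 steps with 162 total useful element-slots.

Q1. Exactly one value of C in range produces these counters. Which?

Answer: C = 30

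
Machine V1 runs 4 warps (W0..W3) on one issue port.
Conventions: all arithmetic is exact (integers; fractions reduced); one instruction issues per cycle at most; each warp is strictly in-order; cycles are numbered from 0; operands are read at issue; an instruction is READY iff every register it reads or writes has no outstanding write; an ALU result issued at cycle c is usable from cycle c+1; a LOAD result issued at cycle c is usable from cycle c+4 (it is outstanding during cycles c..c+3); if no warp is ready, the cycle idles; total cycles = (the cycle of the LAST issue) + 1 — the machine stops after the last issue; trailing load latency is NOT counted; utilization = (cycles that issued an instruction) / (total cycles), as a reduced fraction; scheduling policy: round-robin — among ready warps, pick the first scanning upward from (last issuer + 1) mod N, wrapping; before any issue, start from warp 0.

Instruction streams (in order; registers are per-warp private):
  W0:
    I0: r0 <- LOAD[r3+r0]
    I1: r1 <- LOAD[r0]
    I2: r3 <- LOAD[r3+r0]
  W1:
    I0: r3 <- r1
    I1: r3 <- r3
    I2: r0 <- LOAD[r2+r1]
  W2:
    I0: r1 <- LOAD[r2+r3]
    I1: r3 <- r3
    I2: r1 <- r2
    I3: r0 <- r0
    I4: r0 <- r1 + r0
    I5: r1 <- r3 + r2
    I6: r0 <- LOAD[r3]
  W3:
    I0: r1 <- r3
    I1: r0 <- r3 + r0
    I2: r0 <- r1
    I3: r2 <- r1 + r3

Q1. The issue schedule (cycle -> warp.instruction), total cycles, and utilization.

cycle 0: W0.I0
cycle 1: W1.I0
cycle 2: W2.I0
cycle 3: W3.I0
cycle 4: W0.I1
cycle 5: W1.I1
cycle 6: W2.I1
cycle 7: W3.I1
cycle 8: W0.I2
cycle 9: W1.I2
cycle 10: W2.I2
cycle 11: W3.I2
cycle 12: W2.I3
cycle 13: W3.I3
cycle 14: W2.I4
cycle 15: W2.I5
cycle 16: W2.I6

Answer: 17 cycles, utilization 1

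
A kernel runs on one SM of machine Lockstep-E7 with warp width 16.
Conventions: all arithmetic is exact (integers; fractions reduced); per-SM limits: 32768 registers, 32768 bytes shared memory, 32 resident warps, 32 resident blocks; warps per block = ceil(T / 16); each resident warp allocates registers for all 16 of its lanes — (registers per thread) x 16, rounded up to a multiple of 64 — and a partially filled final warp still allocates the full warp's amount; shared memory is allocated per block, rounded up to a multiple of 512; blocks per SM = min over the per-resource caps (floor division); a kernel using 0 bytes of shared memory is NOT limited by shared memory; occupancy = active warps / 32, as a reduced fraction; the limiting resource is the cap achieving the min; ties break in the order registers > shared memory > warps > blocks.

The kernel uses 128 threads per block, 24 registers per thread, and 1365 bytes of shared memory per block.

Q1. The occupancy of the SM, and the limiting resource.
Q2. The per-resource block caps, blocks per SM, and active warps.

Answer: occupancy 1, limited by warps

registers: 10 blocks
shared memory: 21 blocks
warps: 4 blocks
blocks: 32 blocks

Answer: 4 blocks, 32 active warps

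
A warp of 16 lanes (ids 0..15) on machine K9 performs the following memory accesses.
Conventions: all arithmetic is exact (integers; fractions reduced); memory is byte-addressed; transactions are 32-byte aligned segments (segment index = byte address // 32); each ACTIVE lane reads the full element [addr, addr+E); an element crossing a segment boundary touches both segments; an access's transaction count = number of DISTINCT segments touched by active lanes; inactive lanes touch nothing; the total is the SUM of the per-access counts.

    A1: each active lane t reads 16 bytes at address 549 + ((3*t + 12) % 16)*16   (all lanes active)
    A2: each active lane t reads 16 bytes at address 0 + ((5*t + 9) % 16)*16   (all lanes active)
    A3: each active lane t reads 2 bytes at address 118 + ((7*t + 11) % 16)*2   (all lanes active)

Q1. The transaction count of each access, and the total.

A1: 9 transactions
A2: 8 transactions
A3: 2 transactions

Answer: 9,8,2; total 19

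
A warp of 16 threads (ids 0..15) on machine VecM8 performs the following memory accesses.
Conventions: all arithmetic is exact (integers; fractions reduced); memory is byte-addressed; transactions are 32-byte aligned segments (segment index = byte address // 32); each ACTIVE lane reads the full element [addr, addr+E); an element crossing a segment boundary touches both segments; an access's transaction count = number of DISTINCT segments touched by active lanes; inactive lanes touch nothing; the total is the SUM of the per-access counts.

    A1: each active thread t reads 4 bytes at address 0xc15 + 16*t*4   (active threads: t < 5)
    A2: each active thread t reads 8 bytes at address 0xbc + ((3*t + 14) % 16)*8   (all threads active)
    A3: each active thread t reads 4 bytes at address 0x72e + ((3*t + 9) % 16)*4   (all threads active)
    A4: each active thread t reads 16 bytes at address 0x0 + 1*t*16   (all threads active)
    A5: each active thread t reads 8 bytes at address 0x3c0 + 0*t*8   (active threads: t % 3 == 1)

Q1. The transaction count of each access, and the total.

A1: 5 transactions
A2: 5 transactions
A3: 3 transactions
A4: 8 transactions
A5: 1 transaction

Answer: 5,5,3,8,1; total 22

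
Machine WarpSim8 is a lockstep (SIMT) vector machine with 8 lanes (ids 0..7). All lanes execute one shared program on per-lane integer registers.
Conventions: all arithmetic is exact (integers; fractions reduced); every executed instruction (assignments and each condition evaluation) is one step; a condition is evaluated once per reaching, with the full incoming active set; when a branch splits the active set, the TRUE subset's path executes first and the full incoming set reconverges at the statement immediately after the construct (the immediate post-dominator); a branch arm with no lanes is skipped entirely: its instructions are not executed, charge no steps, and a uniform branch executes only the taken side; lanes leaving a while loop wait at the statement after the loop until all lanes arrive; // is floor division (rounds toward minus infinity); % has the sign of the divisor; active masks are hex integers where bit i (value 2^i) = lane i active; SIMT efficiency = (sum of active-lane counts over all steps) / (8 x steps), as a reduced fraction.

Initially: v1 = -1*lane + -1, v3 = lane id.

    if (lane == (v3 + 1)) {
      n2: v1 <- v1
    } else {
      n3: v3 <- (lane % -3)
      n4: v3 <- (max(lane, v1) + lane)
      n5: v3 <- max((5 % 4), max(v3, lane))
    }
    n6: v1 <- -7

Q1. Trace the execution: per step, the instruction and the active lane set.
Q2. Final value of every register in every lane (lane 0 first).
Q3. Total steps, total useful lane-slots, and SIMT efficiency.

step 0: eval (lane == (v3 + 1))      0xff
step 1: v3 <- (lane % -3)            0xff
step 2: v3 <- (max(lane, v1) + lane) 0xff
step 3: v3 <- max((5 % 4), max(v3, lane)) 0xff
step 4: v1 <- -7                     0xff

Answer: 5 steps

v1: -7,-7,-7,-7,-7,-7,-7,-7
v3: 1,2,4,6,8,10,12,14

steps = 5; useful = 40; efficiency = 40/40 = 1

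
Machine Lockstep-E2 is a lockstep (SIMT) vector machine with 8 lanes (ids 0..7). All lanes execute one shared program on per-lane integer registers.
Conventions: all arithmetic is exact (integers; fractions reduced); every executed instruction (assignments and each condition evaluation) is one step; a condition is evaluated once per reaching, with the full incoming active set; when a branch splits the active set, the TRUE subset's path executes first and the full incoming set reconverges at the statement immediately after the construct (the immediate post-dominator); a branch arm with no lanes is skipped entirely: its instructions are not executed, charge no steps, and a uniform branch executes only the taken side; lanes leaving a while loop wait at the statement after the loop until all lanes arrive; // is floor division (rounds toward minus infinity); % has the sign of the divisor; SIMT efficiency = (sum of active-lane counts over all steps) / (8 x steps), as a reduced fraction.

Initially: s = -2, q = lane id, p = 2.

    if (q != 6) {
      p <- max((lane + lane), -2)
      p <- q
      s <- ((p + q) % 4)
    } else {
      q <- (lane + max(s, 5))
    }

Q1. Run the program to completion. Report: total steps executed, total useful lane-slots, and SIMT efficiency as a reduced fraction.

Answer: 5 steps, 30 useful, 3/4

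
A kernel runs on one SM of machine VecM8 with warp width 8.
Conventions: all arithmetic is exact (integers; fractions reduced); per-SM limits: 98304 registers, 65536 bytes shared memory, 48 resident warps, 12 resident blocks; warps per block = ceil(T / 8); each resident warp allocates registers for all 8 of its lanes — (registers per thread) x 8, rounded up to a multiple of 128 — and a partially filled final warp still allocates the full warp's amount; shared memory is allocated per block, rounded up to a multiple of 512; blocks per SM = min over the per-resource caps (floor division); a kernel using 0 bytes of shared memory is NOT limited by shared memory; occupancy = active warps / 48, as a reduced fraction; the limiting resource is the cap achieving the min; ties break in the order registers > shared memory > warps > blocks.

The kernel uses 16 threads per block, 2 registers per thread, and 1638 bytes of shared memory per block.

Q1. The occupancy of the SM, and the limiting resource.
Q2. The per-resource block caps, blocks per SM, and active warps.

Answer: occupancy 1/2, limited by blocks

registers: 384 blocks
shared memory: 32 blocks
warps: 24 blocks
blocks: 12 blocks

Answer: 12 blocks, 24 active warps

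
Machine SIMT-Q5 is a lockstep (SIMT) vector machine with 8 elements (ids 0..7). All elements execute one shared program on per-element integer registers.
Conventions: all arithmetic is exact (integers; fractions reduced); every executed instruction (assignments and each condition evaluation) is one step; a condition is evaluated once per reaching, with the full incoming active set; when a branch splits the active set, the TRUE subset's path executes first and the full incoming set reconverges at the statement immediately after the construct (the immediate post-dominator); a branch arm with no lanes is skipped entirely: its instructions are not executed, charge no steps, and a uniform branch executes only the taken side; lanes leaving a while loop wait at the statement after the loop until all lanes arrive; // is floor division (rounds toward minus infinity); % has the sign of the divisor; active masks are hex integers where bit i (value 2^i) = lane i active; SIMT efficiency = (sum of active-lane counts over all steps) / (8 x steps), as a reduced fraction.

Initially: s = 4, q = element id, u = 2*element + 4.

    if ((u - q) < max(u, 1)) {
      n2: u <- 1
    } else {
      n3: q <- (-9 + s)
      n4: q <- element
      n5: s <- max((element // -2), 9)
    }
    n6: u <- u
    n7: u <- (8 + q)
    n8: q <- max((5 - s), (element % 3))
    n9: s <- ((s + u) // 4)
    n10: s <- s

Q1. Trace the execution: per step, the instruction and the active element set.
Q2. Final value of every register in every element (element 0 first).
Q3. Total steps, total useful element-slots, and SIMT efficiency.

step 0: eval ((u - q) < max(u, 1))   0xff
step 1: u <- 1                       0xfe
step 2: q <- (-9 + s)                0x01
step 3: q <- element                 0x01
step 4: s <- max((element // -2), 9) 0x01
step 5: u <- u                       0xff
step 6: u <- (8 + q)                 0xff
step 7: q <- max((5 - s), (element % 3)) 0xff
step 8: s <- ((s + u) // 4)          0xff
step 9: s <- s                       0xff

Answer: 10 steps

s: 4,3,3,3,4,4,4,4
q: 0,1,2,1,1,2,1,1
u: 8,9,10,11,12,13,14,15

steps = 10; useful = 58; efficiency = 58/80 = 29/40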